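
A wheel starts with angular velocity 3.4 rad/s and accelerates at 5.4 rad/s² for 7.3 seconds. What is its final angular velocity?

ω = ω₀ + αt = 3.4 + 5.4 × 7.3 = 42.82 rad/s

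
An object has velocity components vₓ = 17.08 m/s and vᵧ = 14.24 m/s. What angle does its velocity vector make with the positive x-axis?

θ = arctan(vᵧ/vₓ) = arctan(14.24/17.08) = 39.82°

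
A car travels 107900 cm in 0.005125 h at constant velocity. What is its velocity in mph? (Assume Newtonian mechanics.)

d = 107900 cm × 0.01 = 1079.0 m
t = 0.005125 h × 3600.0 = 18.45 s
v = d / t = 1079.0 / 18.45 = 58.4824 m/s
v = 58.4824 m/s / 0.44704 = 130.8 mph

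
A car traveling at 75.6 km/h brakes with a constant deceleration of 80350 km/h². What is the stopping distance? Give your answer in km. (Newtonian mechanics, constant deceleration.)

v₀ = 75.6 km/h × 0.2777777777777778 = 21.0 m/s
a = 80350 km/h² × 7.716049382716049e-05 = 6.19985 m/s²
d = v₀² / (2a) = 21.0² / (2 × 6.19985) = 441.0 / 12.3997 = 35.5654 m
d = 35.5654 m / 1000.0 = 0.03557 km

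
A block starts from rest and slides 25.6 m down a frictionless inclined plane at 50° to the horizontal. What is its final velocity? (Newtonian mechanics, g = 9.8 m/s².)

a = g sin(θ) = 9.8 × sin(50°) = 7.5072 m/s²
v = √(2ad) = √(2 × 7.5072 × 25.6) = 19.61 m/s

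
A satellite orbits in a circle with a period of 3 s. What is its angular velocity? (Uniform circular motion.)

ω = 2π/T = 2π/3 = 2.0944 rad/s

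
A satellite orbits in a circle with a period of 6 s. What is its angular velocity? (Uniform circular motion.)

ω = 2π/T = 2π/6 = 1.0472 rad/s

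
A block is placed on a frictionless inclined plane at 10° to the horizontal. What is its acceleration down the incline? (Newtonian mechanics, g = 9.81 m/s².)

a = g sin(θ) = 9.81 × sin(10°) = 9.81 × 0.1736 = 1.7 m/s²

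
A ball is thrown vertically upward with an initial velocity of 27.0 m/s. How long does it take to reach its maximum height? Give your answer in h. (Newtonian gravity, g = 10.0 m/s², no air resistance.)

t_up = v₀ / g = 27.0 / 10.0 = 2.7 s
t_up = 2.7 s / 3600.0 = 0.00075 h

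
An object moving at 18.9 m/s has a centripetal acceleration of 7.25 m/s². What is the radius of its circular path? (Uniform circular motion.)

r = v²/a_c = 18.9²/7.25 = 49.27 m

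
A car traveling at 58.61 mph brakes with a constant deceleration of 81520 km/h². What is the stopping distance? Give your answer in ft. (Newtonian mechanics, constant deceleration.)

v₀ = 58.61 mph × 0.44704 = 26.201 m/s
a = 81520 km/h² × 7.716049382716049e-05 = 6.29012 m/s²
d = v₀² / (2a) = 26.201² / (2 × 6.29012) = 686.492 / 12.5802 = 54.5692 m
d = 54.5692 m / 0.3048 = 179.0 ft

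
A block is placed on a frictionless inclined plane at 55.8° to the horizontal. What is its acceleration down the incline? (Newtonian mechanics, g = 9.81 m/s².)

a = g sin(θ) = 9.81 × sin(55.8°) = 9.81 × 0.8271 = 8.11 m/s²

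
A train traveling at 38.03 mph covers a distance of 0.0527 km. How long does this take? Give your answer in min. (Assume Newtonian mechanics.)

d = 0.0527 km × 1000.0 = 52.7 m
v = 38.03 mph × 0.44704 = 17.0009 m/s
t = d / v = 52.7 / 17.0009 = 3.09984 s
t = 3.09984 s / 60.0 = 0.05166 min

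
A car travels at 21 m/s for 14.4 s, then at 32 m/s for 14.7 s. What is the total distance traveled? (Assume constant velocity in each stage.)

d₁ = v₁t₁ = 21 × 14.4 = 302.4 m
d₂ = v₂t₂ = 32 × 14.7 = 470.4 m
d_total = 302.4 + 470.4 = 772.8 m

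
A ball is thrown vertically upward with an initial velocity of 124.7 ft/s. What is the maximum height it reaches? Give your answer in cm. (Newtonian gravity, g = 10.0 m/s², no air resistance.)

v₀ = 124.7 ft/s × 0.3048 = 38.0086 m/s
h_max = v₀² / (2g) = 38.0086² / (2 × 10.0) = 1444.65 / 20.0 = 72.2325 m
h_max = 72.2325 m / 0.01 = 7223 cm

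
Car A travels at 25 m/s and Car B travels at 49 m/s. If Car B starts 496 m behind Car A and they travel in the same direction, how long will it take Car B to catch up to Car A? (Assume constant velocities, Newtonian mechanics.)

Relative speed: v_rel = 49 - 25 = 24 m/s
Time to catch: t = d₀/v_rel = 496/24 = 20.67 s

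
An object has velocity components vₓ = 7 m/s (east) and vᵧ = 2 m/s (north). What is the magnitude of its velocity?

|v| = √(vₓ² + vᵧ²) = √(7² + 2²) = √(53) = 7.28 m/s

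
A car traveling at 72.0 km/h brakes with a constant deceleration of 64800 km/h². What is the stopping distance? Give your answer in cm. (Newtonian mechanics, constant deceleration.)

v₀ = 72.0 km/h × 0.2777777777777778 = 20.0 m/s
a = 64800 km/h² × 7.716049382716049e-05 = 5.0 m/s²
d = v₀² / (2a) = 20.0² / (2 × 5.0) = 400.0 / 10.0 = 40.0 m
d = 40.0 m / 0.01 = 4000 cm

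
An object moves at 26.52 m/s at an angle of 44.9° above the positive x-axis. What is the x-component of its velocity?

vₓ = v cos(θ) = 26.52 × cos(44.9°) = 18.79 m/s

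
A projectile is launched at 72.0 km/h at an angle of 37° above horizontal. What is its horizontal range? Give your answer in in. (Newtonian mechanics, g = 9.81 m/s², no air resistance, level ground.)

v₀ = 72.0 km/h × 0.2777777777777778 = 20.0 m/s
R = v₀² × sin(2θ) / g = 20.0² × sin(2 × 37°) / 9.81 = 400.0 × 0.961262 / 9.81 = 39.1952 m
R = 39.1952 m / 0.0254 = 1543 in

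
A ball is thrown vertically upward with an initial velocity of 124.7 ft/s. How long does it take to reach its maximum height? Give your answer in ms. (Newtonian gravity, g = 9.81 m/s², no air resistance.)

v₀ = 124.7 ft/s × 0.3048 = 38.0086 m/s
t_up = v₀ / g = 38.0086 / 9.81 = 3.87448 s
t_up = 3.87448 s / 0.001 = 3874 ms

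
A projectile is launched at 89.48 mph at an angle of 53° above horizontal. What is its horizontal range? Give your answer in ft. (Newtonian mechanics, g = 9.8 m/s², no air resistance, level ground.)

v₀ = 89.48 mph × 0.44704 = 40.0011 m/s
R = v₀² × sin(2θ) / g = 40.0011² × sin(2 × 53°) / 9.8 = 1600.09 × 0.961262 / 9.8 = 156.95 m
R = 156.95 m / 0.3048 = 514.9 ft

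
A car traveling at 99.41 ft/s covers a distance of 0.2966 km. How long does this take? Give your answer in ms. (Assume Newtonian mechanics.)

d = 0.2966 km × 1000.0 = 296.6 m
v = 99.41 ft/s × 0.3048 = 30.3002 m/s
t = d / v = 296.6 / 30.3002 = 9.78871 s
t = 9.78871 s / 0.001 = 9789 ms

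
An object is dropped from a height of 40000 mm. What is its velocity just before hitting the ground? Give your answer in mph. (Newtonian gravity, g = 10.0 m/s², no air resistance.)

h = 40000 mm × 0.001 = 40.0 m
v = √(2gh) = √(2 × 10.0 × 40.0) = 28.2843 m/s
v = 28.2843 m/s / 0.44704 = 63.27 mph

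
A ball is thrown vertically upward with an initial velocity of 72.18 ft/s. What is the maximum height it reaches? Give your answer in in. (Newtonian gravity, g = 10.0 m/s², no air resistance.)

v₀ = 72.18 ft/s × 0.3048 = 22.0005 m/s
h_max = v₀² / (2g) = 22.0005² / (2 × 10.0) = 484.022 / 20.0 = 24.2011 m
h_max = 24.2011 m / 0.0254 = 952.8 in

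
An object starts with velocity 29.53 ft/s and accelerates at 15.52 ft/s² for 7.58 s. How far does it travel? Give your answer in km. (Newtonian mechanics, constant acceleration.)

v₀ = 29.53 ft/s × 0.3048 = 9.00074 m/s
a = 15.52 ft/s² × 0.3048 = 4.7305 m/s²
d = v₀ × t + ½ × a × t² = 9.00074 × 7.58 + 0.5 × 4.7305 × 7.58² = 204.124 m
d = 204.124 m / 1000.0 = 0.2041 km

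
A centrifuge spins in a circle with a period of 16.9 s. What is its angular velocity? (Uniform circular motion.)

ω = 2π/T = 2π/16.9 = 0.3718 rad/s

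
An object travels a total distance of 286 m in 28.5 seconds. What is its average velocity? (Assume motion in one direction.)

v_avg = Δd / Δt = 286 / 28.5 = 10.04 m/s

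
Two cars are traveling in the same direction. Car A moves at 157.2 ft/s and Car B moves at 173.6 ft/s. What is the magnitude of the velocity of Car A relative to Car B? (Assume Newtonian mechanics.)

v_rel = |v_A - v_B| = |157.2 - 173.6| = 16.4 ft/s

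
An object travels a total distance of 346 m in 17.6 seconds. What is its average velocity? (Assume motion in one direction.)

v_avg = Δd / Δt = 346 / 17.6 = 19.66 m/s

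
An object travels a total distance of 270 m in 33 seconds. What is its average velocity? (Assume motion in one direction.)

v_avg = Δd / Δt = 270 / 33 = 8.18 m/s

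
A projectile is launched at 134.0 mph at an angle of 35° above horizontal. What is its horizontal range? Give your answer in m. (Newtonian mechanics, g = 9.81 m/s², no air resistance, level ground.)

v₀ = 134.0 mph × 0.44704 = 59.9034 m/s
R = v₀² × sin(2θ) / g = 59.9034² × sin(2 × 35°) / 9.81 = 3588.42 × 0.939693 / 9.81 = 343.7 m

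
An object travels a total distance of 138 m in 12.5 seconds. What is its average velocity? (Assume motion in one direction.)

v_avg = Δd / Δt = 138 / 12.5 = 11.04 m/s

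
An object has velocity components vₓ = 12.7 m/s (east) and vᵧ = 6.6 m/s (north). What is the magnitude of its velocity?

|v| = √(vₓ² + vᵧ²) = √(12.7² + 6.6²) = √(204.85) = 14.31 m/s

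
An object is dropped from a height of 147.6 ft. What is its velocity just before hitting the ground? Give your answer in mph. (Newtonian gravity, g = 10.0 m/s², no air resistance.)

h = 147.6 ft × 0.3048 = 44.9885 m
v = √(2gh) = √(2 × 10.0 × 44.9885) = 29.9962 m/s
v = 29.9962 m/s / 0.44704 = 67.1 mph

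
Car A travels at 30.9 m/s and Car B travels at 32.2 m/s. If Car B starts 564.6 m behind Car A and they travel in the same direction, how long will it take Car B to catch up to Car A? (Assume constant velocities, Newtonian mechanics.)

Relative speed: v_rel = 32.2 - 30.9 = 1.3 m/s
Time to catch: t = d₀/v_rel = 564.6/1.3 = 434.31 s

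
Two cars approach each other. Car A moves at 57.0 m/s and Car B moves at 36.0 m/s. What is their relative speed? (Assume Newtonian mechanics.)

v_rel = v_A + v_B = 57.0 + 36.0 = 93.0 m/s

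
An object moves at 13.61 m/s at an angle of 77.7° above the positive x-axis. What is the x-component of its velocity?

vₓ = v cos(θ) = 13.61 × cos(77.7°) = 2.9 m/s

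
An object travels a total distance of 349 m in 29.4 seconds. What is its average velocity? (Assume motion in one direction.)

v_avg = Δd / Δt = 349 / 29.4 = 11.87 m/s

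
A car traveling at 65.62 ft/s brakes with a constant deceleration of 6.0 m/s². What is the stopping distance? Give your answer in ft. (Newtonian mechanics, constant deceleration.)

v₀ = 65.62 ft/s × 0.3048 = 20.001 m/s
d = v₀² / (2a) = 20.001² / (2 × 6.0) = 400.04 / 12.0 = 33.3367 m
d = 33.3367 m / 0.3048 = 109.4 ft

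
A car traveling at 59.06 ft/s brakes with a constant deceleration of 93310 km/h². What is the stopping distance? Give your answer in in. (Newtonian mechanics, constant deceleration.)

v₀ = 59.06 ft/s × 0.3048 = 18.0015 m/s
a = 93310 km/h² × 7.716049382716049e-05 = 7.19985 m/s²
d = v₀² / (2a) = 18.0015² / (2 × 7.19985) = 324.054 / 14.3997 = 22.5042 m
d = 22.5042 m / 0.0254 = 886.0 in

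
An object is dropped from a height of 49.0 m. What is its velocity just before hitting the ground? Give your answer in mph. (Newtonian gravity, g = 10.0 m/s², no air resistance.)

v = √(2gh) = √(2 × 10.0 × 49.0) = 31.305 m/s
v = 31.305 m/s / 0.44704 = 70.03 mph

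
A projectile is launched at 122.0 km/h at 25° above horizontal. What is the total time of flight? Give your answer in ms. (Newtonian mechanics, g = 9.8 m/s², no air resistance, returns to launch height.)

v₀ = 122.0 km/h × 0.2777777777777778 = 33.8889 m/s
T = 2 × v₀ × sin(θ) / g = 2 × 33.8889 × sin(25°) / 9.8 = 2 × 33.8889 × 0.422618 / 9.8 = 2.92287 s
T = 2.92287 s / 0.001 = 2923 ms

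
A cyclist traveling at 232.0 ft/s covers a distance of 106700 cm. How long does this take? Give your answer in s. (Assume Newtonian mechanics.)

d = 106700 cm × 0.01 = 1067.0 m
v = 232.0 ft/s × 0.3048 = 70.7136 m/s
t = d / v = 1067.0 / 70.7136 = 15.09 s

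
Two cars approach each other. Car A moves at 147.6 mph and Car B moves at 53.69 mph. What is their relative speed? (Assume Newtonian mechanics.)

v_rel = v_A + v_B = 147.6 + 53.69 = 201.29 mph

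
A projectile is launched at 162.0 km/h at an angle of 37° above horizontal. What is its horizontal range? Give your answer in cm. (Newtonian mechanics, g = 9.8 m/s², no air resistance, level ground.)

v₀ = 162.0 km/h × 0.2777777777777778 = 45.0 m/s
R = v₀² × sin(2θ) / g = 45.0² × sin(2 × 37°) / 9.8 = 2025.0 × 0.961262 / 9.8 = 198.628 m
R = 198.628 m / 0.01 = 19860 cm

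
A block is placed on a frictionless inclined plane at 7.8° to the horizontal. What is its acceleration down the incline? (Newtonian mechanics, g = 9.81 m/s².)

a = g sin(θ) = 9.81 × sin(7.8°) = 9.81 × 0.1357 = 1.33 m/s²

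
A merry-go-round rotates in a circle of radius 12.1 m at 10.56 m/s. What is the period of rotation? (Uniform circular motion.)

T = 2πr/v = 2π×12.1/10.56 = 7.2 s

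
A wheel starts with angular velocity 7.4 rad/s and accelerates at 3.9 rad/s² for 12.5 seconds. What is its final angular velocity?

ω = ω₀ + αt = 7.4 + 3.9 × 12.5 = 56.15 rad/s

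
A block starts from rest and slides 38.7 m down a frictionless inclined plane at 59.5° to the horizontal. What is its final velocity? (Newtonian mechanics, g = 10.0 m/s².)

a = g sin(θ) = 10.0 × sin(59.5°) = 8.6163 m/s²
v = √(2ad) = √(2 × 8.6163 × 38.7) = 25.82 m/s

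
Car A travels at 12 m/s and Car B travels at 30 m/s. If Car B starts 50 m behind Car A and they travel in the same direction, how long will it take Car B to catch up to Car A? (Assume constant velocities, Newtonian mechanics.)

Relative speed: v_rel = 30 - 12 = 18 m/s
Time to catch: t = d₀/v_rel = 50/18 = 2.78 s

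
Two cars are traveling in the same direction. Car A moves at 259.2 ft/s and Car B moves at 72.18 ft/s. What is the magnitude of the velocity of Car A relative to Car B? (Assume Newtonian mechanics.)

v_rel = |v_A - v_B| = |259.2 - 72.18| = 187.02 ft/s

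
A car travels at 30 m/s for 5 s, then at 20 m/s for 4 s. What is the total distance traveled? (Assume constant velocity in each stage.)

d₁ = v₁t₁ = 30 × 5 = 150 m
d₂ = v₂t₂ = 20 × 4 = 80 m
d_total = 150 + 80 = 230 m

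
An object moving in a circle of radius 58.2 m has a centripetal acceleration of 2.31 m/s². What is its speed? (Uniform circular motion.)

v = √(a_c × r) = √(2.31 × 58.2) = 11.59 m/s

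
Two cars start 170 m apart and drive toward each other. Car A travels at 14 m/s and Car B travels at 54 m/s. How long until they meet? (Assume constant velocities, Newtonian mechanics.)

Combined speed: v_combined = 14 + 54 = 68 m/s
Time to meet: t = d/v_combined = 170/68 = 2.5 s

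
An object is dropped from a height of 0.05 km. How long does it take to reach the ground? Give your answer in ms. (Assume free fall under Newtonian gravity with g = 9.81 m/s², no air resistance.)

h = 0.05 km × 1000.0 = 50.0 m
t = √(2h/g) = √(2 × 50.0 / 9.81) = 3.19275 s
t = 3.19275 s / 0.001 = 3193 ms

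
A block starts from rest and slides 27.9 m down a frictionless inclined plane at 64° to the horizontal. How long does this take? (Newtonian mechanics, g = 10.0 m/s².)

a = g sin(θ) = 10.0 × sin(64°) = 8.9879 m/s²
t = √(2d/a) = √(2 × 27.9 / 8.9879) = 2.49 s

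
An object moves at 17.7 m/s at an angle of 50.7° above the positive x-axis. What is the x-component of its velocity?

vₓ = v cos(θ) = 17.7 × cos(50.7°) = 11.21 m/s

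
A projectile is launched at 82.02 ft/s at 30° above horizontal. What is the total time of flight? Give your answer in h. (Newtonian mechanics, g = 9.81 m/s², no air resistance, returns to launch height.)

v₀ = 82.02 ft/s × 0.3048 = 24.9997 m/s
T = 2 × v₀ × sin(θ) / g = 2 × 24.9997 × sin(30°) / 9.81 = 2 × 24.9997 × 0.5 / 9.81 = 2.54839 s
T = 2.54839 s / 3600.0 = 0.0007079 h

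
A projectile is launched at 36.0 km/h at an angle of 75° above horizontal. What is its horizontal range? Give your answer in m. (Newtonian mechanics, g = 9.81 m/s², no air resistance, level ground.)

v₀ = 36.0 km/h × 0.2777777777777778 = 10.0 m/s
R = v₀² × sin(2θ) / g = 10.0² × sin(2 × 75°) / 9.81 = 100.0 × 0.5 / 9.81 = 5.097 m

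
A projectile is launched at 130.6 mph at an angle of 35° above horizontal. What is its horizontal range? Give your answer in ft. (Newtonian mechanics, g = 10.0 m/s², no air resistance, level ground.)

v₀ = 130.6 mph × 0.44704 = 58.3834 m/s
R = v₀² × sin(2θ) / g = 58.3834² × sin(2 × 35°) / 10.0 = 3408.62 × 0.939693 / 10.0 = 320.306 m
R = 320.306 m / 0.3048 = 1051 ft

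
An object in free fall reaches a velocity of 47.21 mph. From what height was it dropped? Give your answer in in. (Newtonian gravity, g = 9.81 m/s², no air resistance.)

v = 47.21 mph × 0.44704 = 21.1048 m/s
h = v² / (2g) = 21.1048² / (2 × 9.81) = 22.702 m
h = 22.702 m / 0.0254 = 893.8 in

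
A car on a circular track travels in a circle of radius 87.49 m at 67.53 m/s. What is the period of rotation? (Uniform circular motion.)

T = 2πr/v = 2π×87.49/67.53 = 8.14 s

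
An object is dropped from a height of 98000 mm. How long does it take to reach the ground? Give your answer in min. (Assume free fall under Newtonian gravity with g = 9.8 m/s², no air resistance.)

h = 98000 mm × 0.001 = 98.0 m
t = √(2h/g) = √(2 × 98.0 / 9.8) = 4.47214 s
t = 4.47214 s / 60.0 = 0.07454 min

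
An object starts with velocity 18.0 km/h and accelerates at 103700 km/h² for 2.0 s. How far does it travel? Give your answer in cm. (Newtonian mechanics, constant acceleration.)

v₀ = 18.0 km/h × 0.2777777777777778 = 5.0 m/s
a = 103700 km/h² × 7.716049382716049e-05 = 8.00154 m/s²
d = v₀ × t + ½ × a × t² = 5.0 × 2.0 + 0.5 × 8.00154 × 2.0² = 26.0031 m
d = 26.0031 m / 0.01 = 2600 cm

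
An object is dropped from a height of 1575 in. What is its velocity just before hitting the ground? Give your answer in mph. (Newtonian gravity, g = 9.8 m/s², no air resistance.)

h = 1575 in × 0.0254 = 40.005 m
v = √(2gh) = √(2 × 9.8 × 40.005) = 28.0017 m/s
v = 28.0017 m/s / 0.44704 = 62.64 mph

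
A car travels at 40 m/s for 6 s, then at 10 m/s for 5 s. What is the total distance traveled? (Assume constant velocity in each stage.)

d₁ = v₁t₁ = 40 × 6 = 240 m
d₂ = v₂t₂ = 10 × 5 = 50 m
d_total = 240 + 50 = 290 m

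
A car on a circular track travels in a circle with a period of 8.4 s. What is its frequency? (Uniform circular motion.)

f = 1/T = 1/8.4 = 0.119 Hz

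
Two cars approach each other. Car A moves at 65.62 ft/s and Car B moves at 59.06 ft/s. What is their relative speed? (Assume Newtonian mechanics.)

v_rel = v_A + v_B = 65.62 + 59.06 = 124.68 ft/s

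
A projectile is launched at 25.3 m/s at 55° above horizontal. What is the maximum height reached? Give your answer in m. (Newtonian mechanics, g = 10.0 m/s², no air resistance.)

H = v₀² × sin²(θ) / (2g) = 25.3² × sin(55°)² / (2 × 10.0) = 640.09 × 0.67101 / 20.0 = 21.48 m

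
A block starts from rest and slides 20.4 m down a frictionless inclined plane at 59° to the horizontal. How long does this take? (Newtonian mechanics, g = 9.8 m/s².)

a = g sin(θ) = 9.8 × sin(59°) = 8.4002 m/s²
t = √(2d/a) = √(2 × 20.4 / 8.4002) = 2.2 s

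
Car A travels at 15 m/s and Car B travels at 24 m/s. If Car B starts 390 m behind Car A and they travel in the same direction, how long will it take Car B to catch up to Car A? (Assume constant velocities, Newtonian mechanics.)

Relative speed: v_rel = 24 - 15 = 9 m/s
Time to catch: t = d₀/v_rel = 390/9 = 43.33 s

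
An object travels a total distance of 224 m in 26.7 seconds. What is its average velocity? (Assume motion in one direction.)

v_avg = Δd / Δt = 224 / 26.7 = 8.39 m/s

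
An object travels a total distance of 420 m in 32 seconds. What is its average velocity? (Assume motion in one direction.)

v_avg = Δd / Δt = 420 / 32 = 13.12 m/s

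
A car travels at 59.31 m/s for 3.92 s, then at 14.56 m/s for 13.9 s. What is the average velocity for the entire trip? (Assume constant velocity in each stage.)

d₁ = v₁t₁ = 59.31 × 3.92 = 232.4952 m
d₂ = v₂t₂ = 14.56 × 13.9 = 202.384 m
d_total = 434.8792 m, t_total = 17.82 s
v_avg = d_total/t_total = 434.8792/17.82 = 24.4 m/s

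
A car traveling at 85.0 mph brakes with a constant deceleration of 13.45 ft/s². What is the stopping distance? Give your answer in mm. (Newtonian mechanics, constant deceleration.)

v₀ = 85.0 mph × 0.44704 = 37.9984 m/s
a = 13.45 ft/s² × 0.3048 = 4.09956 m/s²
d = v₀² / (2a) = 37.9984² / (2 × 4.09956) = 1443.88 / 8.19912 = 176.102 m
d = 176.102 m / 0.001 = 176100 mm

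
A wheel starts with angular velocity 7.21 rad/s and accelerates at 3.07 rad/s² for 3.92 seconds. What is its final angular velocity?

ω = ω₀ + αt = 7.21 + 3.07 × 3.92 = 19.24 rad/s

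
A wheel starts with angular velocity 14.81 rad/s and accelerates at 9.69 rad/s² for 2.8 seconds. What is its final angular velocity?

ω = ω₀ + αt = 14.81 + 9.69 × 2.8 = 41.94 rad/s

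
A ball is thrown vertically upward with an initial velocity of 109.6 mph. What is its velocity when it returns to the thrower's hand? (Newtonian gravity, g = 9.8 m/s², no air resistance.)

By conservation of energy (no air resistance), the ball returns to the throw height with the same speed as launch, but directed downward.
|v_ground| = v₀ = 109.6 mph
v_ground = 109.6 mph (downward)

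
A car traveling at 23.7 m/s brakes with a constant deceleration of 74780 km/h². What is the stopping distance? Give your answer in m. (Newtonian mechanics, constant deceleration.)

a = 74780 km/h² × 7.716049382716049e-05 = 5.77006 m/s²
d = v₀² / (2a) = 23.7² / (2 × 5.77006) = 561.69 / 11.5401 = 48.67 m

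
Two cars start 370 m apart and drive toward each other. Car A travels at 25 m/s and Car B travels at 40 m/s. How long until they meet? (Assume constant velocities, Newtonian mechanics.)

Combined speed: v_combined = 25 + 40 = 65 m/s
Time to meet: t = d/v_combined = 370/65 = 5.69 s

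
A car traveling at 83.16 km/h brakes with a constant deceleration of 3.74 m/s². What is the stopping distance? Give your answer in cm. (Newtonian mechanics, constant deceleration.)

v₀ = 83.16 km/h × 0.2777777777777778 = 23.1 m/s
d = v₀² / (2a) = 23.1² / (2 × 3.74) = 533.61 / 7.48 = 71.3382 m
d = 71.3382 m / 0.01 = 7134 cm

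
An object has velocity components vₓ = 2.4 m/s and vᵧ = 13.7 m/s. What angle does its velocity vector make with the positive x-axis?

θ = arctan(vᵧ/vₓ) = arctan(13.7/2.4) = 80.06°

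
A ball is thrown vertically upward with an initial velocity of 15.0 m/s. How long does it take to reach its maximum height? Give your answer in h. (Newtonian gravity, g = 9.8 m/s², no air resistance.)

t_up = v₀ / g = 15.0 / 9.8 = 1.53061 s
t_up = 1.53061 s / 3600.0 = 0.0004252 h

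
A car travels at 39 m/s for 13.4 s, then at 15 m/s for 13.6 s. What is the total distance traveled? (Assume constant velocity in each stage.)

d₁ = v₁t₁ = 39 × 13.4 = 522.6 m
d₂ = v₂t₂ = 15 × 13.6 = 204.0 m
d_total = 522.6 + 204.0 = 726.6 m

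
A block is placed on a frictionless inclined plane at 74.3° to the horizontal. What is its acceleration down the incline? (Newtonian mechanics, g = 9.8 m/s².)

a = g sin(θ) = 9.8 × sin(74.3°) = 9.8 × 0.9627 = 9.43 m/s²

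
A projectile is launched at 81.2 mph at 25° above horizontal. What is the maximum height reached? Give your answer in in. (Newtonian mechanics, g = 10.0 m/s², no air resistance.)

v₀ = 81.2 mph × 0.44704 = 36.2996 m/s
H = v₀² × sin²(θ) / (2g) = 36.2996² × sin(25°)² / (2 × 10.0) = 1317.66 × 0.178606 / 20.0 = 11.7671 m
H = 11.7671 m / 0.0254 = 463.3 in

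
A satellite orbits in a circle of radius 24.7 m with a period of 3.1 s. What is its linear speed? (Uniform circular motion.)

v = 2πr/T = 2π×24.7/3.1 = 50.06 m/s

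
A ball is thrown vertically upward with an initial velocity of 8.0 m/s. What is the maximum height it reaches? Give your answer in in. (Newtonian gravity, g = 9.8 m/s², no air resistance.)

h_max = v₀² / (2g) = 8.0² / (2 × 9.8) = 64.0 / 19.6 = 3.26531 m
h_max = 3.26531 m / 0.0254 = 128.6 in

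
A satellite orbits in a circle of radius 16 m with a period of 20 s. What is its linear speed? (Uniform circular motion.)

v = 2πr/T = 2π×16/20 = 5.03 m/s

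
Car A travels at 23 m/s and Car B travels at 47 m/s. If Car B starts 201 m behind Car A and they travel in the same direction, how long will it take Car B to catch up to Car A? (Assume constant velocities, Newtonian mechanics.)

Relative speed: v_rel = 47 - 23 = 24 m/s
Time to catch: t = d₀/v_rel = 201/24 = 8.38 s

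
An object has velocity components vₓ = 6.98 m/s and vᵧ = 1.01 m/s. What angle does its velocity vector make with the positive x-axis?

θ = arctan(vᵧ/vₓ) = arctan(1.01/6.98) = 8.23°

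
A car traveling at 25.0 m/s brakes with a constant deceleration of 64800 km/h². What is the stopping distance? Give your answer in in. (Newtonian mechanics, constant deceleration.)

a = 64800 km/h² × 7.716049382716049e-05 = 5.0 m/s²
d = v₀² / (2a) = 25.0² / (2 × 5.0) = 625.0 / 10.0 = 62.5 m
d = 62.5 m / 0.0254 = 2461 in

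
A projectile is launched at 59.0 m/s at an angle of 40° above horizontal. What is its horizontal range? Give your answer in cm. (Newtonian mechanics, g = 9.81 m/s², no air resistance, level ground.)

R = v₀² × sin(2θ) / g = 59.0² × sin(2 × 40°) / 9.81 = 3481.0 × 0.984808 / 9.81 = 349.451 m
R = 349.451 m / 0.01 = 34950 cm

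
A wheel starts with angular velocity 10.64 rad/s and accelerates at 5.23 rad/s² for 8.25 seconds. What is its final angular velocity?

ω = ω₀ + αt = 10.64 + 5.23 × 8.25 = 53.79 rad/s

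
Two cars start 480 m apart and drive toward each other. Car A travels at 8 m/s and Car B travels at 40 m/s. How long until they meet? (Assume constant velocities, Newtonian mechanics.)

Combined speed: v_combined = 8 + 40 = 48 m/s
Time to meet: t = d/v_combined = 480/48 = 10.0 s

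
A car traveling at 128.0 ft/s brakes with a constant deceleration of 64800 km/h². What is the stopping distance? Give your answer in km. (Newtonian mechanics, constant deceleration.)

v₀ = 128.0 ft/s × 0.3048 = 39.0144 m/s
a = 64800 km/h² × 7.716049382716049e-05 = 5.0 m/s²
d = v₀² / (2a) = 39.0144² / (2 × 5.0) = 1522.12 / 10.0 = 152.212 m
d = 152.212 m / 1000.0 = 0.1522 km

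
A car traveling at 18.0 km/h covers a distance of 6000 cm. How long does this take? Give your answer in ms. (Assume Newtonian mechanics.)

d = 6000 cm × 0.01 = 60.0 m
v = 18.0 km/h × 0.2777777777777778 = 5.0 m/s
t = d / v = 60.0 / 5.0 = 12.0 s
t = 12.0 s / 0.001 = 12000 ms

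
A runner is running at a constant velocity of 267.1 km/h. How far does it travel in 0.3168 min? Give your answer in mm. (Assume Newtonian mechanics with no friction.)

v = 267.1 km/h × 0.2777777777777778 = 74.1944 m/s
t = 0.3168 min × 60.0 = 19.008 s
d = v × t = 74.1944 × 19.008 = 1410.29 m
d = 1410.29 m / 0.001 = 1410000 mm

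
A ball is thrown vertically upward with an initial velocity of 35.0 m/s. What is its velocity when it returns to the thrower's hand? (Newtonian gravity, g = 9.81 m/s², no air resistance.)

By conservation of energy (no air resistance), the ball returns to the throw height with the same speed as launch, but directed downward.
|v_ground| = v₀ = 35.0 m/s
v_ground = 35.0 m/s (downward)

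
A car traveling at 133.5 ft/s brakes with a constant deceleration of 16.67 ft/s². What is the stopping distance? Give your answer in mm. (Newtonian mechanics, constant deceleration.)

v₀ = 133.5 ft/s × 0.3048 = 40.6908 m/s
a = 16.67 ft/s² × 0.3048 = 5.08102 m/s²
d = v₀² / (2a) = 40.6908² / (2 × 5.08102) = 1655.74 / 10.162 = 162.934 m
d = 162.934 m / 0.001 = 162900 mm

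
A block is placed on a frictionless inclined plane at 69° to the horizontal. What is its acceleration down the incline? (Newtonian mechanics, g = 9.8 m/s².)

a = g sin(θ) = 9.8 × sin(69°) = 9.8 × 0.9336 = 9.15 m/s²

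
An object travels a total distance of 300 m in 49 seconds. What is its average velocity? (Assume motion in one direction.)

v_avg = Δd / Δt = 300 / 49 = 6.12 m/s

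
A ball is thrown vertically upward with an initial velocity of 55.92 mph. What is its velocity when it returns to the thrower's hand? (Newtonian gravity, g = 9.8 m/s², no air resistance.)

By conservation of energy (no air resistance), the ball returns to the throw height with the same speed as launch, but directed downward.
|v_ground| = v₀ = 55.92 mph
v_ground = 55.92 mph (downward)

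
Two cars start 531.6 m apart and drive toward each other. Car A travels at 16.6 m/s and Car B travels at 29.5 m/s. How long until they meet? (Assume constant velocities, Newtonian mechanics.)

Combined speed: v_combined = 16.6 + 29.5 = 46.1 m/s
Time to meet: t = d/v_combined = 531.6/46.1 = 11.53 s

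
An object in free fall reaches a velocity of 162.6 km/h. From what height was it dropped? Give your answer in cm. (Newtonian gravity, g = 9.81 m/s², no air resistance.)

v = 162.6 km/h × 0.2777777777777778 = 45.1667 m/s
h = v² / (2g) = 45.1667² / (2 × 9.81) = 103.977 m
h = 103.977 m / 0.01 = 10400 cm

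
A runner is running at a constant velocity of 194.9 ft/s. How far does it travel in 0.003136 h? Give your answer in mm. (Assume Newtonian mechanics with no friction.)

v = 194.9 ft/s × 0.3048 = 59.4055 m/s
t = 0.003136 h × 3600.0 = 11.2896 s
d = v × t = 59.4055 × 11.2896 = 670.664 m
d = 670.664 m / 0.001 = 670700 mm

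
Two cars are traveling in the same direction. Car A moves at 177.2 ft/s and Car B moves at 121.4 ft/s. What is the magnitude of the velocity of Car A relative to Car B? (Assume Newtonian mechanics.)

v_rel = |v_A - v_B| = |177.2 - 121.4| = 55.8 ft/s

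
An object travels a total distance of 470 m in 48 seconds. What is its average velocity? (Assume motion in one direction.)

v_avg = Δd / Δt = 470 / 48 = 9.79 m/s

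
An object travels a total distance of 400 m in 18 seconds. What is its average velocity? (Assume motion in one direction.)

v_avg = Δd / Δt = 400 / 18 = 22.22 m/s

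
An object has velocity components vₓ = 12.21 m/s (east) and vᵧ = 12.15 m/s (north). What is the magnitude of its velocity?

|v| = √(vₓ² + vᵧ²) = √(12.21² + 12.15²) = √(296.7066) = 17.23 m/s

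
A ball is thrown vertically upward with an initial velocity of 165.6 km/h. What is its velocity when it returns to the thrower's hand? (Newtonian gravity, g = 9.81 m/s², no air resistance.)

By conservation of energy (no air resistance), the ball returns to the throw height with the same speed as launch, but directed downward.
|v_ground| = v₀ = 165.6 km/h
v_ground = 165.6 km/h (downward)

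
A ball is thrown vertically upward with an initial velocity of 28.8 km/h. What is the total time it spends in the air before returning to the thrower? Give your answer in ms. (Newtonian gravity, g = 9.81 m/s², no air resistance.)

v₀ = 28.8 km/h × 0.2777777777777778 = 8.0 m/s
t_total = 2 × v₀ / g = 2 × 8.0 / 9.81 = 1.63099 s
t_total = 1.63099 s / 0.001 = 1631 ms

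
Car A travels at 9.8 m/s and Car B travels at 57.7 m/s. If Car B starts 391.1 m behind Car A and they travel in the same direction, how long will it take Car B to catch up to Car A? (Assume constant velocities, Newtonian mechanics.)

Relative speed: v_rel = 57.7 - 9.8 = 47.9 m/s
Time to catch: t = d₀/v_rel = 391.1/47.9 = 8.16 s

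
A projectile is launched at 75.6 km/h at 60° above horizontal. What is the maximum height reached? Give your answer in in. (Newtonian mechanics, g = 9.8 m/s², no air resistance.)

v₀ = 75.6 km/h × 0.2777777777777778 = 21.0 m/s
H = v₀² × sin²(θ) / (2g) = 21.0² × sin(60°)² / (2 × 9.8) = 441.0 × 0.75 / 19.6 = 16.875 m
H = 16.875 m / 0.0254 = 664.4 in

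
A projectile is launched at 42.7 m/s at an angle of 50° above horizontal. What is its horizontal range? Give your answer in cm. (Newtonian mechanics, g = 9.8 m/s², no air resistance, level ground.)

R = v₀² × sin(2θ) / g = 42.7² × sin(2 × 50°) / 9.8 = 1823.29 × 0.984808 / 9.8 = 183.224 m
R = 183.224 m / 0.01 = 18320 cm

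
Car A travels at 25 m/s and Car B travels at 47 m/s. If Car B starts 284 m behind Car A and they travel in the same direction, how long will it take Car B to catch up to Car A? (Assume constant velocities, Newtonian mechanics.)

Relative speed: v_rel = 47 - 25 = 22 m/s
Time to catch: t = d₀/v_rel = 284/22 = 12.91 s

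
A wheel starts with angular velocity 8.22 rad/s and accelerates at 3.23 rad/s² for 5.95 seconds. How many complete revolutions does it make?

θ = ω₀t + ½αt² = 8.22×5.95 + ½×3.23×5.95² = 106.0840375 rad
Total revolutions = θ/(2π) = 106.0840375/(2π) = 16.88
Complete revolutions = ⌊16.88⌋ = 16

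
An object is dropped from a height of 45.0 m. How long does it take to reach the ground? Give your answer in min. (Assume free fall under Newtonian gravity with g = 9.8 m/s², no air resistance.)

t = √(2h/g) = √(2 × 45.0 / 9.8) = 3.03046 s
t = 3.03046 s / 60.0 = 0.05051 min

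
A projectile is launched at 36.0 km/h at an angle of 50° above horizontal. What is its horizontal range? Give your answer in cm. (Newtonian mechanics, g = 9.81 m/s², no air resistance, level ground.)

v₀ = 36.0 km/h × 0.2777777777777778 = 10.0 m/s
R = v₀² × sin(2θ) / g = 10.0² × sin(2 × 50°) / 9.81 = 100.0 × 0.984808 / 9.81 = 10.0388 m
R = 10.0388 m / 0.01 = 1004 cm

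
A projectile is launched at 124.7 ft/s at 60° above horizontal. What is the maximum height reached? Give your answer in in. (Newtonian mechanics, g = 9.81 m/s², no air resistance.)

v₀ = 124.7 ft/s × 0.3048 = 38.0086 m/s
H = v₀² × sin²(θ) / (2g) = 38.0086² × sin(60°)² / (2 × 9.81) = 1444.65 × 0.75 / 19.62 = 55.2236 m
H = 55.2236 m / 0.0254 = 2174 in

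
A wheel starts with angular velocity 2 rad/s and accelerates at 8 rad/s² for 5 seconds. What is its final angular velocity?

ω = ω₀ + αt = 2 + 8 × 5 = 42 rad/s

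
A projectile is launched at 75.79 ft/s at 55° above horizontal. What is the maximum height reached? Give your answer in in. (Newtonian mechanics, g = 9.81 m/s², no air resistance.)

v₀ = 75.79 ft/s × 0.3048 = 23.1008 m/s
H = v₀² × sin²(θ) / (2g) = 23.1008² × sin(55°)² / (2 × 9.81) = 533.647 × 0.67101 / 19.62 = 18.2509 m
H = 18.2509 m / 0.0254 = 718.5 in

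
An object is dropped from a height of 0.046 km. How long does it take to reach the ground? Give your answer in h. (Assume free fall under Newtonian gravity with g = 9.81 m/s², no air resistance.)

h = 0.046 km × 1000.0 = 46.0 m
t = √(2h/g) = √(2 × 46.0 / 9.81) = 3.06238 s
t = 3.06238 s / 3600.0 = 0.0008507 h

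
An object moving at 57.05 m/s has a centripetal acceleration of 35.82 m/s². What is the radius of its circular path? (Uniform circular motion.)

r = v²/a_c = 57.05²/35.82 = 90.86 m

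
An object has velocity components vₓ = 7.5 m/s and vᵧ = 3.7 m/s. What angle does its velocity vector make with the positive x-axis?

θ = arctan(vᵧ/vₓ) = arctan(3.7/7.5) = 26.26°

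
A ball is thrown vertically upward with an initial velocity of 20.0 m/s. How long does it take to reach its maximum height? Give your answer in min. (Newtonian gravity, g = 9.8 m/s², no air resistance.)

t_up = v₀ / g = 20.0 / 9.8 = 2.04082 s
t_up = 2.04082 s / 60.0 = 0.03401 min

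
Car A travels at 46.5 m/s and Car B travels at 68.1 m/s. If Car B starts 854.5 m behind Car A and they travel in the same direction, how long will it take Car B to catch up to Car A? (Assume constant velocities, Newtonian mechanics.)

Relative speed: v_rel = 68.1 - 46.5 = 21.6 m/s
Time to catch: t = d₀/v_rel = 854.5/21.6 = 39.56 s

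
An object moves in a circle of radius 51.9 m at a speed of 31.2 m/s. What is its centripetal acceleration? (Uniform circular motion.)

a_c = v²/r = 31.2²/51.9 = 973.44/51.9 = 18.76 m/s²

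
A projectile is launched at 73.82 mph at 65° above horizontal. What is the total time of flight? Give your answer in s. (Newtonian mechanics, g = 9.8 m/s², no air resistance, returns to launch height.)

v₀ = 73.82 mph × 0.44704 = 33.0005 m/s
T = 2 × v₀ × sin(θ) / g = 2 × 33.0005 × sin(65°) / 9.8 = 2 × 33.0005 × 0.906308 / 9.8 = 6.104 s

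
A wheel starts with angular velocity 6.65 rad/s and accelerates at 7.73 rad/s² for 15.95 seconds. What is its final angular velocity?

ω = ω₀ + αt = 6.65 + 7.73 × 15.95 = 129.94 rad/s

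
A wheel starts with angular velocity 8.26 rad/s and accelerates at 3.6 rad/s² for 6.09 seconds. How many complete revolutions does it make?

θ = ω₀t + ½αt² = 8.26×6.09 + ½×3.6×6.09² = 117.06198 rad
Total revolutions = θ/(2π) = 117.06198/(2π) = 18.63
Complete revolutions = ⌊18.63⌋ = 18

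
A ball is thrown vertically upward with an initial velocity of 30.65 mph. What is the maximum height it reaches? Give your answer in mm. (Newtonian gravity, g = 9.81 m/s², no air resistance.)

v₀ = 30.65 mph × 0.44704 = 13.7018 m/s
h_max = v₀² / (2g) = 13.7018² / (2 × 9.81) = 187.739 / 19.62 = 9.56876 m
h_max = 9.56876 m / 0.001 = 9569 mm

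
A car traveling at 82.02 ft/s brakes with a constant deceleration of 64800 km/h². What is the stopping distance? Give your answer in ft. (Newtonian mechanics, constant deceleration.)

v₀ = 82.02 ft/s × 0.3048 = 24.9997 m/s
a = 64800 km/h² × 7.716049382716049e-05 = 5.0 m/s²
d = v₀² / (2a) = 24.9997² / (2 × 5.0) = 624.985 / 10.0 = 62.4985 m
d = 62.4985 m / 0.3048 = 205.0 ft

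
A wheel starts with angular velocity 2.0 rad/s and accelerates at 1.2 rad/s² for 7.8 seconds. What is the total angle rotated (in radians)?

θ = ω₀t + ½αt² = 2.0×7.8 + ½×1.2×7.8² = 52.1 rad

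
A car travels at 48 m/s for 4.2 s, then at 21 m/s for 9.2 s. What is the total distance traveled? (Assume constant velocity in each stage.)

d₁ = v₁t₁ = 48 × 4.2 = 201.6 m
d₂ = v₂t₂ = 21 × 9.2 = 193.2 m
d_total = 201.6 + 193.2 = 394.8 m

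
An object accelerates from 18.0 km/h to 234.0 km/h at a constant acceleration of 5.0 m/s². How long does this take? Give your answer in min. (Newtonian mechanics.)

v₀ = 18.0 km/h × 0.2777777777777778 = 5.0 m/s
v = 234.0 km/h × 0.2777777777777778 = 65.0 m/s
t = (v - v₀) / a = (65.0 - 5.0) / 5.0 = 12.0 s
t = 12.0 s / 60.0 = 0.2 min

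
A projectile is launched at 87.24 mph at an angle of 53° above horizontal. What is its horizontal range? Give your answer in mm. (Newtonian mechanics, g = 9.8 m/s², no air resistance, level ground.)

v₀ = 87.24 mph × 0.44704 = 38.9998 m/s
R = v₀² × sin(2θ) / g = 38.9998² × sin(2 × 53°) / 9.8 = 1520.98 × 0.961262 / 9.8 = 149.19 m
R = 149.19 m / 0.001 = 149200 mm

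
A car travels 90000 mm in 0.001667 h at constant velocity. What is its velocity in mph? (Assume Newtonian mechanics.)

d = 90000 mm × 0.001 = 90.0 m
t = 0.001667 h × 3600.0 = 6.0012 s
v = d / t = 90.0 / 6.0012 = 14.997 m/s
v = 14.997 m/s / 0.44704 = 33.55 mph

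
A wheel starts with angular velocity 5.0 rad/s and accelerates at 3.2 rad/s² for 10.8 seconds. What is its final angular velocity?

ω = ω₀ + αt = 5.0 + 3.2 × 10.8 = 39.56 rad/s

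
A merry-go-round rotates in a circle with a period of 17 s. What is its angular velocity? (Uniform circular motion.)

ω = 2π/T = 2π/17 = 0.3696 rad/s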